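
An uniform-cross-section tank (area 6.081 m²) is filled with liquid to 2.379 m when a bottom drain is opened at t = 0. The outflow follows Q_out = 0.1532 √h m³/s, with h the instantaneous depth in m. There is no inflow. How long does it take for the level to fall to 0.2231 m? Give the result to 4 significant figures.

84.95 s

Accumulation of liquid (constant cross-section A): A dh/dt = −0.1532 √h.
Separate and integrate: 2(√h − √h₀) = −(0.1532/A) t.
t = 2A(√h₀ − √h)/0.1532 = 2·6.081·(√2.379 − √0.2231)/0.1532
  = 12.1620 × (1.54240 − 0.472335) / 0.1532 = 84.9487 s.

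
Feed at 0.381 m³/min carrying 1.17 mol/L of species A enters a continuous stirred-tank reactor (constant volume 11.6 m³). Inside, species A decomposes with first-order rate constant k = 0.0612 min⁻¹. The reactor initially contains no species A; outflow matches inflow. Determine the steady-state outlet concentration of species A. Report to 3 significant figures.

V dC/dt = Q(C_in − C) − k V C.
Steady state (dC/dt = 0): C_ss = Q C_in/(Q + kV) = C_in/(1 + kV/Q).
C_ss = 0.381·1.17/(0.381 + 0.0612·11.6) = 0.44577/1.0909 = 0.40862 mol/L.

0.409 mol/L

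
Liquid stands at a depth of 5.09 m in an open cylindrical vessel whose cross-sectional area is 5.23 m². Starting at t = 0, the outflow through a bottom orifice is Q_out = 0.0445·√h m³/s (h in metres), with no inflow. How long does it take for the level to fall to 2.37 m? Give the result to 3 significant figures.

168 s

A dh/dt = −Q_out = −0.0445 √h.
This is separable: 2 d(√h)/dt = −0.0445/A, so √h = √h₀ − (0.0445/(2A)) t.
t = 2A(√h₀ − √h)/0.0445 = 2·5.23·(√5.09 − √2.37)/0.0445
  = 10.460 × (2.2561 − 1.5395) / 0.0445 = 168.45 s.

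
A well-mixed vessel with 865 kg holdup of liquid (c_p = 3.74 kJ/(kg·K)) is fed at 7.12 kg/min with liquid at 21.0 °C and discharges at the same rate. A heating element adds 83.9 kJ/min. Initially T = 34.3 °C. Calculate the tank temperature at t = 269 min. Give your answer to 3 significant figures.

25.3 °C

M c_p dT/dt = ṁ c_p (T_in − T) + Q̇.
τ = M/ṁ = 121.49 min; T_ss = T_in + Q̇/(ṁ c_p) = 21.0 + 83.9/(7.12·3.74) = 24.151 °C.
Integrating: T(t) = T_ss + (T₀ − T_ss) e^(−t/τ).
T(269) = 24.151 + (10.149)·e^(−269/121.49) = 24.151 + (10.149)·0.10924 = 25.259 °C.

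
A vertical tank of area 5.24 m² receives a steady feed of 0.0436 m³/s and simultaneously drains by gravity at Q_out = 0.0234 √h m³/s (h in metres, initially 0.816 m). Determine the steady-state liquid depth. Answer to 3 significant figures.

3.47 m

Volume balance on the tank: A dh/dt = Q_in − 0.0234 √h. At steady state dh/dt = 0:
Q_in = 0.0234 √h_ss ⇒ √h_ss = 0.0436/0.0234 = 1.8632.
h_ss = 1.8632² = 3.4717 m. (Since h₀ = 0.816 m < h_ss, the level will rise toward this value.)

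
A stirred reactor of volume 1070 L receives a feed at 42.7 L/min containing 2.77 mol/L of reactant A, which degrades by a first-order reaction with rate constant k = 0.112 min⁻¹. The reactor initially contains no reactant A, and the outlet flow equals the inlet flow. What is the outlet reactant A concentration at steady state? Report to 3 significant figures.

0.728 mol/L

Species balance: V dC/dt = Q C_in − Q C − k V C.
Steady state (dC/dt = 0): C_ss = Q C_in/(Q + kV) = C_in/(1 + kV/Q).
C_ss = 42.7·2.77/(42.7 + 0.112·1070) = 118.28/162.54 = 0.72769 mol/L.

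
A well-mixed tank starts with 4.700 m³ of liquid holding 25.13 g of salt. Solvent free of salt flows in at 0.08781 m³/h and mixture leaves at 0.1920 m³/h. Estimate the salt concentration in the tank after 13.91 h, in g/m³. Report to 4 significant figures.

3.919 g/m³

Let m(t) be the amount of salt. Volume: V(t) = V₀ + (Q_in − Q_out) t = 4.700 − 0.104190 t; V(13.91) = 3.25072 m³.
Species balance (pure solvent in): dm/dt = −Q_out · m/V(t).
dm/m = −Q_out dt/(V₀ − 0.104190 t); integrating gives ln(m/m₀) = −(Q_out/(Q_in−Q_out)) ln(V/V₀).
m = m₀ (V₀/V)^(Q_out/(Q_in−Q_out)) = 25.13 × (4.700/3.25072)^(-1.84279) = 12.7388 g.
C = m/V = 12.7388/3.25072 = 3.91876 g/m³.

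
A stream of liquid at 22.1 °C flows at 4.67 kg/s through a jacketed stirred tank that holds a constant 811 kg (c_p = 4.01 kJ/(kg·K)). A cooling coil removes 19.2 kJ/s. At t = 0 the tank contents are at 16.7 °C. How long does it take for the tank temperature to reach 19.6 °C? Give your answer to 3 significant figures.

189 s

First-law balance (no shaft work): M c_p dT/dt = ṁ c_p (T_in − T) − 19.2.
τ = M/ṁ = 173.66 s; T_ss = T_in − Q̇/(ṁ c_p) = 21.075 °C.
T(t) = T_ss + (T₀ − T_ss) e^(−t/τ). Set T = 19.6:
e^(−t/τ) = (19.6 − 21.075)/(16.7 − 21.075) = 0.33710
t = −173.66 · ln(0.33710) = 188.83 s.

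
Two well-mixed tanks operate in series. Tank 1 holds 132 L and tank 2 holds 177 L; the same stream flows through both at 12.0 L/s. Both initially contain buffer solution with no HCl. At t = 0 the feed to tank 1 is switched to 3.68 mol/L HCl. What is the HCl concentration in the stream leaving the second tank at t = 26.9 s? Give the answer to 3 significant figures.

Time constants: τᵢ = Vᵢ/Q for each well-mixed tank.
τ₁ = 132/12.0 = 11.000 s; τ₂ = 177/12.0 = 14.750 s.
Tank 1: C₁ = C_in(1 − e^(−t/τ₁)). Tank 2 (τ₁ ≠ τ₂): C₂ = C_in[1 − (τ₁ e^(−t/τ₁) − τ₂ e^(−t/τ₂))/(τ₁ − τ₂)].
At t = 26.9: e^(−t/τ₁) = 0.086687, e^(−t/τ₂) = 0.16142.
C₂ = 3.68·[1 − (11.000·0.086687 − 14.750·0.16142)/(-3.7500)] = 3.68·0.61935 = 2.2792 mol/L.

2.28 mol/L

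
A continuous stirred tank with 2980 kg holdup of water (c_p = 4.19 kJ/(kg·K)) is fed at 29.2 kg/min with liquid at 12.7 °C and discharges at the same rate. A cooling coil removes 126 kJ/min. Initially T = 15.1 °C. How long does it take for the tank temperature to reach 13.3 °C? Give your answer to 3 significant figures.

75.9 min

Energy balance: M c_p dT/dt = ṁ c_p (T_in − T) − 126.
τ = M/ṁ = 102.05 min; T_ss = T_in − Q̇/(ṁ c_p) = 11.670 °C.
T(t) = T_ss + (T₀ − T_ss) e^(−t/τ). Set T = 13.3:
e^(−t/τ) = (13.3 − 11.670)/(15.1 − 11.670) = 0.47520
t = −102.05 · ln(0.47520) = 75.932 min.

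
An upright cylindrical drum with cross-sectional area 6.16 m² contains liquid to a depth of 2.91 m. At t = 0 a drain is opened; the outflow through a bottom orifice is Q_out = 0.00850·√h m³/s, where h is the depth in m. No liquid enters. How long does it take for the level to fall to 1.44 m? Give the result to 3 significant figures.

Volume balance on the tank: A dh/dt = −0.00850 √h.
This is separable: 2 d(√h)/dt = −0.00850/A, so √h = √h₀ − (0.00850/(2A)) t.
t = 2A(√h₀ − √h)/0.00850 = 2·6.16·(√2.91 − √1.44)/0.00850
  = 12.320 × (1.7059 − 1.2000) / 0.00850 = 733.22 s.

733 s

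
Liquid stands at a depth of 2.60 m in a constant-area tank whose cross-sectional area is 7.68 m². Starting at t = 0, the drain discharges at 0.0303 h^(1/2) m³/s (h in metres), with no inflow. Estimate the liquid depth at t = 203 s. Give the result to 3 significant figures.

Volume balance on the tank: A dh/dt = −0.0303 √h.
∫ h^(−1/2) dh = −(0.0303/A) ∫ dt, giving 2√h = 2√h₀ − (0.0303/A) t.
√h = √2.60 − 0.0303·203/(2·7.68) = 1.6125 − 0.40045 = 1.2120.
h = 1.2120² = 1.4689 m.

1.47 m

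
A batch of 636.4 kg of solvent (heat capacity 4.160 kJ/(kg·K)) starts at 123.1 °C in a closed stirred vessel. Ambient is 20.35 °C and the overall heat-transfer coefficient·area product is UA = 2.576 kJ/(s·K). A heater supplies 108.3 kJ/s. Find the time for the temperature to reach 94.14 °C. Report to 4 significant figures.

Heat balance on the well-mixed liquid: M c_p dT/dt = −UA(T − T_amb) + Q̇.
τ = M c_p/UA = 1027.73 s; T_ss = T_amb + Q̇/UA = 20.35 + 108.3/2.576 = 62.3919 °C.
T(t) = T_ss + (T₀ − T_ss)e^(−t/τ); set T = 94.14:
t = −τ ln[(T − T_ss)/(T₀ − T_ss)] = −1027.73 · ln(0.522963) = 666.218 s.

666.2 s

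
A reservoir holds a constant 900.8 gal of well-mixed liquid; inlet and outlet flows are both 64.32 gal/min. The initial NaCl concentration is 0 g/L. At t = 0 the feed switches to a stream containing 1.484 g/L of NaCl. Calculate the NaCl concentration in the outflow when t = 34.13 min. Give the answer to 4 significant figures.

Unsteady species balance (constant V, well mixed): V dC/dt = Q(C_in − C).
Rewrite as dC/dt + C/τ = C_in/τ, τ = V/Q = 14.0050 min.
Integrating: C(t) = C_in + (C₀ − C_in) e^(−t/τ).
C(34.13) = 1.484 + (0 − 1.484)·e^(−34.13/14.0050) = 1.484 + (-1.48400)·0.0874235 = 1.35426 g/L.

1.354 g/L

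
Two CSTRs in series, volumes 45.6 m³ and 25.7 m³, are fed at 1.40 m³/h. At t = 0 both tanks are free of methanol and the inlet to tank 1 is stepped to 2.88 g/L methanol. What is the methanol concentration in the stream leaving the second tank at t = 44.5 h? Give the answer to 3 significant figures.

Species balance on tank i: dCᵢ/dt = (Cᵢ₋₁ − Cᵢ)/τᵢ with τᵢ = Vᵢ/Q.
τ₁ = 45.6/1.40 = 32.571 h; τ₂ = 25.7/1.40 = 18.357 h.
Tank 1: C₁ = C_in(1 − e^(−t/τ₁)). Tank 2 (τ₁ ≠ τ₂): C₂ = C_in[1 − (τ₁ e^(−t/τ₁) − τ₂ e^(−t/τ₂))/(τ₁ − τ₂)].
At t = 44.5: e^(−t/τ₁) = 0.25507, e^(−t/τ₂) = 0.088556.
C₂ = 2.88·[1 − (32.571·0.25507 − 18.357·0.088556)/(14.214)] = 2.88·0.52989 = 1.5261 g/L.

1.53 g/L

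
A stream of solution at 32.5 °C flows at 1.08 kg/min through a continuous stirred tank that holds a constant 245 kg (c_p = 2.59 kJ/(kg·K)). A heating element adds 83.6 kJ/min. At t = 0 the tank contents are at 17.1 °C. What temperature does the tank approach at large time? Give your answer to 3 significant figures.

Heat balance on the well-mixed liquid: M c_p dT/dt = ṁ c_p (T_in − T) + 83.6.
At steady state dT/dt = 0 ⇒ T_ss = T_in + Q̇/(ṁ c_p) = 32.5 + 83.6/(1.08·2.59) = 62.387 °C.

62.4 °C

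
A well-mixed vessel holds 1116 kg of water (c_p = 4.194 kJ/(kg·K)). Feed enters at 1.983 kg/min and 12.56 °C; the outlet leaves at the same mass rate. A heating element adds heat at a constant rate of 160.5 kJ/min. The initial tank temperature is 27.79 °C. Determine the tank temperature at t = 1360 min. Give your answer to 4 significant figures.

M c_p dT/dt = ṁ c_p (T_in − T) + Q̇.
Rearrange: dT/dt = (T_ss − T)/τ with τ = M/ṁ = 562.784 min and T_ss = T_in + Q̇/(ṁ c_p) = 31.8585 °C.
Integrating: T(t) = T_ss + (T₀ − T_ss) e^(−t/τ).
T(1360) = 31.8585 + (-4.06852)·e^(−1360/562.784) = 31.8585 + (-4.06852)·0.0892281 = 31.4955 °C.

31.50 °C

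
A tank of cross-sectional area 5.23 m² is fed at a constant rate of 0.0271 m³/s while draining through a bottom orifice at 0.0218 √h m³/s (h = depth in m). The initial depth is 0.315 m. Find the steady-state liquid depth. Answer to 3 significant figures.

1.55 m

Unsteady balance on liquid volume: A dh/dt = Q_in − 0.0218 √h. At steady state dh/dt = 0:
Q_in = 0.0218 √h_ss ⇒ √h_ss = 0.0271/0.0218 = 1.2431.
h_ss = 1.2431² = 1.5453 m. (Since h₀ = 0.315 m < h_ss, the level will rise toward this value.)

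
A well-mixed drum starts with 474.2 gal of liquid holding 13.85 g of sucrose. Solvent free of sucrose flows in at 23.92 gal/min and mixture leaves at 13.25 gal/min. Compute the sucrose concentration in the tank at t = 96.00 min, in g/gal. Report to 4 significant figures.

0.002214 g/gal

Let m(t) be the amount of sucrose. Volume: V(t) = V₀ + (Q_in − Q_out) t = 474.2 + 10.6700 t; V(96.00) = 1498.52 gal.
Species balance (pure solvent in): dm/dt = −Q_out · m/V(t).
Separate: dm/m = −Q_out dt/V(t) ⇒ ln(m/m₀) = −(Q_out/(Q_in−Q_out)) ln(V/V₀).
m = m₀ (V₀/V)^(Q_out/(Q_in−Q_out)) = 13.85 × (474.2/1498.52)^(1.24180) = 3.31834 g.
C = m/V = 3.31834/1498.52 = 0.00221441 g/gal.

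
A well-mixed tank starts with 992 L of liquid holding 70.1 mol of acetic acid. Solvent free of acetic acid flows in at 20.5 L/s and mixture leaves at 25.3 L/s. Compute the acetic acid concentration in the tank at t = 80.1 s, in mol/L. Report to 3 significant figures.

0.00870 mol/L

Let m(t) be the amount of acetic acid. Volume: V(t) = V₀ + (Q_in − Q_out) t = 992 − 4.8000 t; V(80.1) = 607.52 L.
Solute balance: dm/dt = 0 − Q_out C = −Q_out m/V(t).
Separate: dm/m = −Q_out dt/V(t) ⇒ ln(m/m₀) = −(Q_out/(Q_in−Q_out)) ln(V/V₀).
m = m₀ (V₀/V)^(Q_out/(Q_in−Q_out)) = 70.1 × (992/607.52)^(-5.2708) = 5.2880 mol.
C = m/V = 5.2880/607.52 = 0.0087042 mol/L.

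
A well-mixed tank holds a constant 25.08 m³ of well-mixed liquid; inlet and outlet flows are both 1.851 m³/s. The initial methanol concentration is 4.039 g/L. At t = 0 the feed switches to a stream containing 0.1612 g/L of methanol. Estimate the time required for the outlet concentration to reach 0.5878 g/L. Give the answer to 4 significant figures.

29.91 s

Species balance: V dC/dt = Q(C_in − C) ⇒ τ = V/Q = 13.5494 s.
C(t) = C_in + (C₀ − C_in) e^(−t/τ). Set C = 0.5878 and solve for t:
e^(−t/τ) = (C − C_in)/(C₀ − C_in) = (0.5878 − 0.1612)/(4.039 − 0.1612) = 0.110011
t = −τ ln(…) = 13.5494 × 2.20718 = 29.9060 s.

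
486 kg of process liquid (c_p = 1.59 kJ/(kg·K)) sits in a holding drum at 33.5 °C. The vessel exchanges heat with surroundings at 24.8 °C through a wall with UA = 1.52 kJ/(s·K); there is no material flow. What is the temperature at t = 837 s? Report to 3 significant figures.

Lumped-capacitance energy balance: M c_p dT/dt = UA(T_amb − T).
dT/dt = (T_ss − T)/τ with T_ss = T_amb = 24.800 °C, τ = M c_p/UA = 486·1.59/1.52 = 508.38 s.
Integrating: T(t) = T_ss + (T₀ − T_ss) e^(−t/τ).
T(837) = 24.800 + (8.7000)·0.19274 = 26.477 °C.

26.5 °C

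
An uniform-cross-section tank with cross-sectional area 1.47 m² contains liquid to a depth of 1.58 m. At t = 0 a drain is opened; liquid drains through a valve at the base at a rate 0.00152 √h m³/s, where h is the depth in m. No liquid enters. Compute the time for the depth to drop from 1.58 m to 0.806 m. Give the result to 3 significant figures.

A dh/dt = −Q_out = −0.00152 √h.
∫ h^(−1/2) dh = −(0.00152/A) ∫ dt, giving 2√h = 2√h₀ − (0.00152/A) t.
t = 2A(√h₀ − √h)/0.00152 = 2·1.47·(√1.58 − √0.806)/0.00152
  = 2.9400 × (1.2570 − 0.89778) / 0.00152 = 694.78 s.

695 s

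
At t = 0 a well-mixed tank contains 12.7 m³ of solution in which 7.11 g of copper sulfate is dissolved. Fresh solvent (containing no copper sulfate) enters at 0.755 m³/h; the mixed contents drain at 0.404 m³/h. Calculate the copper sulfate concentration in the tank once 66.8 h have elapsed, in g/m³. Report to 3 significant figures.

0.0590 g/m³

Let m(t) be the amount of copper sulfate. Volume: V(t) = V₀ + (Q_in − Q_out) t = 12.7 + 0.35100 t; V(66.8) = 36.147 m³.
Solute balance: dm/dt = 0 − Q_out C = −Q_out m/V(t).
Separate: dm/m = −Q_out dt/V(t) ⇒ ln(m/m₀) = −(Q_out/(Q_in−Q_out)) ln(V/V₀).
m = m₀ (V₀/V)^(Q_out/(Q_in−Q_out)) = 7.11 × (12.7/36.147)^(1.1510) = 2.1331 g.
C = m/V = 2.1331/36.147 = 0.059012 g/m³.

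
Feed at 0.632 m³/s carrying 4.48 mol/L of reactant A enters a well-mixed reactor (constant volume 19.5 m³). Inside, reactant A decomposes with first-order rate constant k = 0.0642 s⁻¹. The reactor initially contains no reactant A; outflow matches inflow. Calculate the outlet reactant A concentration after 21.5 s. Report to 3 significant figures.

1.31 mol/L

Accumulation = in − out − consumed: V dC/dt = Q C_in − Q C − k V C.
This is linear with rate a = Q/V + k = 0.096610 s⁻¹.
C_ss = Q C_in/(Q + kV) = 1.5029 mol/L; C(t) = C_ss + (C₀ − C_ss) e^(−a t).
C(21.5) = 1.5029 + (-1.5029)·e^(−0.096610·21.5) = 1.5029 + (-1.5029)·0.12529 = 1.3146 mol/L.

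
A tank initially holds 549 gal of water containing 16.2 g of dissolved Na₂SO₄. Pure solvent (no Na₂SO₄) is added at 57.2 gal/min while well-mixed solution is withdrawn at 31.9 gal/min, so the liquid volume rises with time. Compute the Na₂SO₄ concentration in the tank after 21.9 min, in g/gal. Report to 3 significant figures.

0.00609 g/gal

Let m(t) be the amount of Na₂SO₄. Volume: V(t) = V₀ + (Q_in − Q_out) t = 549 + 25.300 t; V(21.9) = 1103.1 gal.
No Na₂SO₄ enters, so dm/dt = −Q_out · (m/V).
Separate: dm/m = −Q_out dt/V(t) ⇒ ln(m/m₀) = −(Q_out/(Q_in−Q_out)) ln(V/V₀).
m = m₀ (V₀/V)^(Q_out/(Q_in−Q_out)) = 16.2 × (549/1103.1)^(1.2609) = 6.7210 g.
C = m/V = 6.7210/1103.1 = 0.0060930 g/gal.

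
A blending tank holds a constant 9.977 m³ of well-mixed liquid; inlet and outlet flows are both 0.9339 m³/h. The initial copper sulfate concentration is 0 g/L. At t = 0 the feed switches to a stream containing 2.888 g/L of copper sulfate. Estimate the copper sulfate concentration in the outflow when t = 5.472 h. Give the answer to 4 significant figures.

1.158 g/L

Species balance on the tank: V dC/dt = Q(C_in − C).
Time constant τ = V/Q = 9.977/0.9339 = 10.6832 h.
Integrating: C(t) = C_in + (C₀ − C_in) e^(−t/τ).
C(5.472) = 2.888 + (0 − 2.888)·e^(−5.472/10.6832) = 2.888 + (-2.88800)·0.599171 = 1.15759 g/L.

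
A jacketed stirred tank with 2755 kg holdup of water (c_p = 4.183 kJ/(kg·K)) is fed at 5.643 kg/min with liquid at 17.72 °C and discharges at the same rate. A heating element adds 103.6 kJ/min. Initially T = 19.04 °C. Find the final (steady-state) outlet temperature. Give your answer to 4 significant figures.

22.11 °C

M c_p dT/dt = ṁ c_p (T_in − T) + Q̇.
At steady state dT/dt = 0 ⇒ T_ss = T_in + Q̇/(ṁ c_p) = 17.72 + 103.6/(5.643·4.183) = 22.1090 °C.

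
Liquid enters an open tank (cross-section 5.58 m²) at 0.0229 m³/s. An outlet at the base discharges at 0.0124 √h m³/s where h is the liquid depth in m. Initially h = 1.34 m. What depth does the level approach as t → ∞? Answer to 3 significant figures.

Level balance: A dh/dt = 0.0229 − 0.0124 √h. Setting dh/dt = 0:
Q_in = 0.0124 √h_ss ⇒ √h_ss = 0.0229/0.0124 = 1.8468.
h_ss = 1.8468² = 3.4106 m. (Since h₀ = 1.34 m < h_ss, the level will rise toward this value.)

3.41 m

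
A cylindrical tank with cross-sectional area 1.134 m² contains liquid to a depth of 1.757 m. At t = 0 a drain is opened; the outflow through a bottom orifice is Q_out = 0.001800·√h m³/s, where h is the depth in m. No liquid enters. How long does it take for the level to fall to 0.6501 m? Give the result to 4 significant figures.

654.2 s

With no inflow, A dh/dt = −0.001800 √h.
Separate and integrate: 2(√h − √h₀) = −(0.001800/A) t.
t = 2A(√h₀ − √h)/0.001800 = 2·1.134·(√1.757 − √0.6501)/0.001800
  = 2.26800 × (1.32552 − 0.806288) / 0.001800 = 654.231 s.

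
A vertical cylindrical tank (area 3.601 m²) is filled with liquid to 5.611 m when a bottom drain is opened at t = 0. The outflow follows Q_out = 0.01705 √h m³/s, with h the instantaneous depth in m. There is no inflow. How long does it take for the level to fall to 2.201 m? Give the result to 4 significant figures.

Accumulation of liquid (constant cross-section A): A dh/dt = −0.01705 √h.
This is separable: 2 d(√h)/dt = −0.01705/A, so √h = √h₀ − (0.01705/(2A)) t.
t = 2A(√h₀ − √h)/0.01705 = 2·3.601·(√5.611 − √2.201)/0.01705
  = 7.20200 × (2.36875 − 1.48358) / 0.01705 = 373.903 s.

373.9 s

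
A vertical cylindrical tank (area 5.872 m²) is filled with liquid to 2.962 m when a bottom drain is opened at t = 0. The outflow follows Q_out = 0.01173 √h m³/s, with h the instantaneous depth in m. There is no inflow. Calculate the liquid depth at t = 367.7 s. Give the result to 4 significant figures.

With no inflow, A dh/dt = −0.01173 √h.
Separate and integrate: 2(√h − √h₀) = −(0.01173/A) t.
√h = √2.962 − 0.01173·367.7/(2·5.872) = 1.72105 − 0.367262 = 1.35378.
h = 1.35378² = 1.83273 m.

1.833 m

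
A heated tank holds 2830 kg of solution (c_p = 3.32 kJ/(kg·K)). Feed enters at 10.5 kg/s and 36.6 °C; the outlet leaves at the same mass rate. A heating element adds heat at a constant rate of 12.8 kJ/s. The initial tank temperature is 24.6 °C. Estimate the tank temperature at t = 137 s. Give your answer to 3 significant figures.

M c_p dT/dt = ṁ c_p (T_in − T) + Q̇.
Rearrange: dT/dt = (T_ss − T)/τ with τ = M/ṁ = 269.52 s and T_ss = T_in + Q̇/(ṁ c_p) = 36.967 °C.
Solution: T(t) = T_ss + (T₀ − T_ss) e^(−t/τ).
T(137) = 36.967 + (-12.367)·e^(−137/269.52) = 36.967 + (-12.367)·0.60151 = 29.528 °C.

29.5 °C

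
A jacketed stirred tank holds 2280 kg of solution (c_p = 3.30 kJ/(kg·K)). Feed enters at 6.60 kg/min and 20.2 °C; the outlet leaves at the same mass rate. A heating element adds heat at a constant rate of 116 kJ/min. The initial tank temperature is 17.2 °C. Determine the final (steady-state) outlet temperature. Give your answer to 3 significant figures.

M c_p dT/dt = ṁ c_p (T_in − T) + Q̇.
At steady state dT/dt = 0 ⇒ T_ss = T_in + Q̇/(ṁ c_p) = 20.2 + 116/(6.60·3.30) = 25.526 °C.

25.5 °C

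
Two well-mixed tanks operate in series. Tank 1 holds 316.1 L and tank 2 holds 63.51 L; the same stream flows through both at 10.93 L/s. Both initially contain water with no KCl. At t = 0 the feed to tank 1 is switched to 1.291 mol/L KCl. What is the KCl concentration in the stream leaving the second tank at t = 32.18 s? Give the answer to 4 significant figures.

0.7613 mol/L

Each tank obeys Vᵢ dCᵢ/dt = Q(Cᵢ₋₁ − Cᵢ), so τᵢ = Vᵢ/Q.
τ₁ = 316.1/10.93 = 28.9204 s; τ₂ = 63.51/10.93 = 5.81061 s.
Solving the cascade with C₁(0)=C₂(0)=0 gives C₂(t) = C_in[1 − (τ₁ e^(−t/τ₁) − τ₂ e^(−t/τ₂))/(τ₁ − τ₂)].
At t = 32.18: e^(−t/τ₁) = 0.328667, e^(−t/τ₂) = 0.00393383.
C₂ = 1.291·[1 − (28.9204·0.328667 − 5.81061·0.00393383)/(23.1098)] = 1.291·0.589683 = 0.761281 mol/L.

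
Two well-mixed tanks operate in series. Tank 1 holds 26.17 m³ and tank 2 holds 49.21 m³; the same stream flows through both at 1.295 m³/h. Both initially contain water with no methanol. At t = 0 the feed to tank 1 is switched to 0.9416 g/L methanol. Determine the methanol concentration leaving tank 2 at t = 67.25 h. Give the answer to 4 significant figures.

0.6373 g/L

Each tank obeys Vᵢ dCᵢ/dt = Q(Cᵢ₋₁ − Cᵢ), so τᵢ = Vᵢ/Q.
τ₁ = 26.17/1.295 = 20.2085 h; τ₂ = 49.21/1.295 = 38.0000 h.
Tank 1: C₁ = C_in(1 − e^(−t/τ₁)). Tank 2 (τ₁ ≠ τ₂): C₂ = C_in[1 − (τ₁ e^(−t/τ₁) − τ₂ e^(−t/τ₂))/(τ₁ − τ₂)].
At t = 67.25: e^(−t/τ₁) = 0.0358716, e^(−t/τ₂) = 0.170378.
C₂ = 0.9416·[1 − (20.2085·0.0358716 − 38.0000·0.170378)/(-17.7915)] = 0.9416·0.676843 = 0.637316 g/L.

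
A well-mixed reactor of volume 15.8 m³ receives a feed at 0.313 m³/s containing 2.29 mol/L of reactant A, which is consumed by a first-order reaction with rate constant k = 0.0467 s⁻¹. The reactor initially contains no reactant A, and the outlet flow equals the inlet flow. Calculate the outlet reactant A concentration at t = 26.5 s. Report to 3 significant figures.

0.565 mol/L

Species balance: V dC/dt = Q C_in − Q C − k V C.
This is linear with rate a = Q/V + k = 0.066510 s⁻¹.
C_ss = Q C_in/(Q + kV) = 0.68208 mol/L; C(t) = C_ss + (C₀ − C_ss) e^(−a t).
C(26.5) = 0.68208 + (-0.68208)·e^(−0.066510·26.5) = 0.68208 + (-0.68208)·0.17161 = 0.56503 mol/L.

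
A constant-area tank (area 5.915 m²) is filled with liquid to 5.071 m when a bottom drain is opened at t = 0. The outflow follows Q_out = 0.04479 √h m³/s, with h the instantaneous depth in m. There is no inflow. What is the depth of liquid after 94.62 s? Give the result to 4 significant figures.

3.586 m

A dh/dt = −Q_out = −0.04479 √h.
Separate and integrate: 2(√h − √h₀) = −(0.04479/A) t.
√h = √5.071 − 0.04479·94.62/(2·5.915) = 2.25189 − 0.358244 = 1.89364.
h = 1.89364² = 3.58589 m.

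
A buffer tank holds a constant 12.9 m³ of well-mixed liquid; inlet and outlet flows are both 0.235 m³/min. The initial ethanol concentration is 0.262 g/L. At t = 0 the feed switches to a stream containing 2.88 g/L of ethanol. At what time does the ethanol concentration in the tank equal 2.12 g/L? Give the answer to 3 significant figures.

67.9 min

Mass balance on the solute (V constant): V dC/dt = Q(C_in − C), so τ = V/Q = 54.894 min.
C(t) = C_in + (C₀ − C_in) e^(−t/τ). Set C = 2.12 and solve for t:
e^(−t/τ) = (C − C_in)/(C₀ − C_in) = (2.12 − 2.88)/(0.262 − 2.88) = 0.29030
t = −τ ln(…) = 54.894 × 1.2368 = 67.895 min.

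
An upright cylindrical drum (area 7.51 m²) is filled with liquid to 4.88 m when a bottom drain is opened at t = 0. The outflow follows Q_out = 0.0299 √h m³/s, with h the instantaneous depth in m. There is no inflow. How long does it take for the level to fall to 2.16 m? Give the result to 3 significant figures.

371 s

A dh/dt = −Q_out = −0.0299 √h.
∫ h^(−1/2) dh = −(0.0299/A) ∫ dt, giving 2√h = 2√h₀ − (0.0299/A) t.
t = 2A(√h₀ − √h)/0.0299 = 2·7.51·(√4.88 − √2.16)/0.0299
  = 15.020 × (2.2091 − 1.4697) / 0.0299 = 371.42 s.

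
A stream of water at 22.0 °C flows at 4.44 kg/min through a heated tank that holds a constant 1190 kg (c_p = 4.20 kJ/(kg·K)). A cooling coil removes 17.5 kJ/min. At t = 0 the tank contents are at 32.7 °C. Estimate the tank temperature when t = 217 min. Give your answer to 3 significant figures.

26.2 °C

M c_p dT/dt = ṁ c_p (T_in − T) − Q̇.
τ = M/ṁ = 268.02 min; T_ss = T_in − Q̇/(ṁ c_p) = 22.0 − 17.5/(4.44·4.20) = 21.062 °C.
This is linear first-order; T(t) = T_ss + (T₀ − T_ss) e^(−t/τ).
T(217) = 21.062 + (11.638)·e^(−217/268.02) = 21.062 + (11.638)·0.44502 = 26.241 °C.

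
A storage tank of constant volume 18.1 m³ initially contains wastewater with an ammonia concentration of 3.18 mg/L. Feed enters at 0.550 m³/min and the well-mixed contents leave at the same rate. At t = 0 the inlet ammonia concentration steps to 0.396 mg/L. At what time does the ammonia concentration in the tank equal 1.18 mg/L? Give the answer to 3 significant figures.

Species balance: V dC/dt = Q(C_in − C) ⇒ τ = V/Q = 32.909 min.
C(t) = C_in + (C₀ − C_in) e^(−t/τ). Set C = 1.18 and solve for t:
e^(−t/τ) = (C − C_in)/(C₀ − C_in) = (1.18 − 0.396)/(3.18 − 0.396) = 0.28161
t = −τ ln(…) = 32.909 × 1.2672 = 41.704 min.

41.7 min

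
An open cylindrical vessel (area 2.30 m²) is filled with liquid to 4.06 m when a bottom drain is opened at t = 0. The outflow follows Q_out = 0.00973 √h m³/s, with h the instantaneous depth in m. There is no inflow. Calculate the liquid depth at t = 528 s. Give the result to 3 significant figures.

A dh/dt = −Q_out = −0.00973 √h.
Separate and integrate: 2(√h − √h₀) = −(0.00973/A) t.
√h = √4.06 − 0.00973·528/(2·2.30) = 2.0149 − 1.1168 = 0.89811.
h = 0.89811² = 0.80660 m.

0.807 m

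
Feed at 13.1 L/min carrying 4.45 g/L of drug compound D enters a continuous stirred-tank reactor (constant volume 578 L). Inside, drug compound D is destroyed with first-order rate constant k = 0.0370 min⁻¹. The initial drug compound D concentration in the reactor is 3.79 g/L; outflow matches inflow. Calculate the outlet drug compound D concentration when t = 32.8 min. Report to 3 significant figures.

V dC/dt = Q(C_in − C) − k V C.
This is linear with rate a = Q/V + k = 0.059664 min⁻¹.
C_ss = Q C_in/(Q + kV) = 1.6904 g/L; C(t) = C_ss + (C₀ − C_ss) e^(−a t).
C(32.8) = 1.6904 + (2.0996)·e^(−0.059664·32.8) = 1.6904 + (2.0996)·0.14128 = 1.9870 g/L.

1.99 g/L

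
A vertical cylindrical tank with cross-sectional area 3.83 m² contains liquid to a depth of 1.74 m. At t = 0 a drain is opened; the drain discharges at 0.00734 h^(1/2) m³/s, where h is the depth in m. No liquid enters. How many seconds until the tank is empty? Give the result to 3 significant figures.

1380 s

With no inflow, A dh/dt = −0.00734 √h.
∫ h^(−1/2) dh = −(0.00734/A) ∫ dt, giving 2√h = 2√h₀ − (0.00734/A) t.
Set h = 0: 2√h₀ = (0.00734/A) t_empty ⇒ t_empty = 2A√h₀/0.00734.
t_empty = 2·3.83·√1.74/0.00734 = 7.6600·1.3191/0.00734 = 1376.6 s.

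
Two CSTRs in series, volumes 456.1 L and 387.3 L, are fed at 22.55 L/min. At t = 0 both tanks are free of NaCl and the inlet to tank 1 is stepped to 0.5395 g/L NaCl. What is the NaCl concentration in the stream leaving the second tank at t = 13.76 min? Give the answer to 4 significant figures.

Time constants: τᵢ = Vᵢ/Q for each well-mixed tank.
τ₁ = 456.1/22.55 = 20.2262 min; τ₂ = 387.3/22.55 = 17.1752 min.
Tank 1: C₁ = C_in(1 − e^(−t/τ₁)). Tank 2 (τ₁ ≠ τ₂): C₂ = C_in[1 − (τ₁ e^(−t/τ₁) − τ₂ e^(−t/τ₂))/(τ₁ − τ₂)].
At t = 13.76: e^(−t/τ₁) = 0.506462, e^(−t/τ₂) = 0.448810.
C₂ = 0.5395·[1 − (20.2262·0.506462 − 17.1752·0.448810)/(3.05100)] = 0.5395·0.168995 = 0.0911726 g/L.

0.09117 g/L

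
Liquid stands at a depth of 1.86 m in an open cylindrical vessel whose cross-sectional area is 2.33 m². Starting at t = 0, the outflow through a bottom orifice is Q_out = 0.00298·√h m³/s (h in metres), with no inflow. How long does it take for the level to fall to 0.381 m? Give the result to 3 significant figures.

1170 s

With no inflow, A dh/dt = −0.00298 √h.
Separate and integrate: 2(√h − √h₀) = −(0.00298/A) t.
t = 2A(√h₀ − √h)/0.00298 = 2·2.33·(√1.86 − √0.381)/0.00298
  = 4.6600 × (1.3638 − 0.61725) / 0.00298 = 1167.4 s.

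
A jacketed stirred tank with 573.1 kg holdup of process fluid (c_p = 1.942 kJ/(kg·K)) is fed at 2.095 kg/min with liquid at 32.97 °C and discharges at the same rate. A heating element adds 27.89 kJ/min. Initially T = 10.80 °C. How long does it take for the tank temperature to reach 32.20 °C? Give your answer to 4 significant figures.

M c_p dT/dt = ṁ c_p (T_in − T) + Q̇.
τ = M/ṁ = 273.556 min; T_ss = T_in + Q̇/(ṁ c_p) = 39.8251 °C.
T(t) = T_ss + (T₀ − T_ss) e^(−t/τ). Set T = 32.20:
e^(−t/τ) = (32.20 − 39.8251)/(10.80 − 39.8251) = 0.262708
t = −273.556 · ln(0.262708) = 365.666 min.

365.7 min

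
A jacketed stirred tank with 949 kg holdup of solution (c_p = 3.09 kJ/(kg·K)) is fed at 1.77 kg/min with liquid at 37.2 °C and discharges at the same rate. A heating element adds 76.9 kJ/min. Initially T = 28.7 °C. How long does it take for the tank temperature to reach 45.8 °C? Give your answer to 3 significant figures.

761 min

Heat balance on the well-mixed liquid: M c_p dT/dt = ṁ c_p (T_in − T) + 76.9.
τ = M/ṁ = 536.16 min; T_ss = T_in + Q̇/(ṁ c_p) = 51.260 °C.
T(t) = T_ss + (T₀ − T_ss) e^(−t/τ). Set T = 45.8:
e^(−t/τ) = (45.8 − 51.260)/(28.7 − 51.260) = 0.24203
t = −536.16 · ln(0.24203) = 760.64 min.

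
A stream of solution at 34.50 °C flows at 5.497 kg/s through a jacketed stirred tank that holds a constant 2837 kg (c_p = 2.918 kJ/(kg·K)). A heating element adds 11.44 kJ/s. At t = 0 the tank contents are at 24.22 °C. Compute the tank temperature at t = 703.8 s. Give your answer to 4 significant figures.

32.40 °C

Heat balance on the well-mixed liquid: M c_p dT/dt = ṁ c_p (T_in − T) + 11.44.
Rearrange: dT/dt = (T_ss − T)/τ with τ = M/ṁ = 516.100 s and T_ss = T_in + Q̇/(ṁ c_p) = 35.2132 °C.
Solution: T(t) = T_ss + (T₀ − T_ss) e^(−t/τ).
T(703.8) = 35.2132 + (-10.9932)·e^(−703.8/516.100) = 35.2132 + (-10.9932)·0.255715 = 32.4021 °C.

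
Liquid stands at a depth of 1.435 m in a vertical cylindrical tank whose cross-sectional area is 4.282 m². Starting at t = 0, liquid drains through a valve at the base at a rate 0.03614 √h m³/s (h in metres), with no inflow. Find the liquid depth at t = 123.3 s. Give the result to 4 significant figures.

0.4591 m

A dh/dt = −Q_out = −0.03614 √h.
∫ h^(−1/2) dh = −(0.03614/A) ∫ dt, giving 2√h = 2√h₀ − (0.03614/A) t.
√h = √1.435 − 0.03614·123.3/(2·4.282) = 1.19791 − 0.520325 = 0.677590.
h = 0.677590² = 0.459128 m.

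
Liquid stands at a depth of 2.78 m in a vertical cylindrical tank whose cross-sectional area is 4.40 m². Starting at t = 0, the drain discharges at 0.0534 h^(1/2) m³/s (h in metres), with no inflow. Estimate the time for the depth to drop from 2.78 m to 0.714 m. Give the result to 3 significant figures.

136 s

Volume balance on the tank: A dh/dt = −0.0534 √h.
∫ h^(−1/2) dh = −(0.0534/A) ∫ dt, giving 2√h = 2√h₀ − (0.0534/A) t.
t = 2A(√h₀ − √h)/0.0534 = 2·4.40·(√2.78 − √0.714)/0.0534
  = 8.8000 × (1.6673 − 0.84499) / 0.0534 = 135.52 s.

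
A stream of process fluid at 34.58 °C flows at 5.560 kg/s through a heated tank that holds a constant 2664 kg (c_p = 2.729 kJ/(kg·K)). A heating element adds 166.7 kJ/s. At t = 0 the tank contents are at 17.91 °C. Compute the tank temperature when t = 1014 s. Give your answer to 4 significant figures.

Energy balance: M c_p dT/dt = ṁ c_p (T_in − T) + 166.7.
Rearrange: dT/dt = (T_ss − T)/τ with τ = M/ṁ = 479.137 s and T_ss = T_in + Q̇/(ṁ c_p) = 45.5664 °C.
This is linear first-order; T(t) = T_ss + (T₀ − T_ss) e^(−t/τ).
T(1014) = 45.5664 + (-27.6564)·e^(−1014/479.137) = 45.5664 + (-27.6564)·0.120476 = 42.2345 °C.

42.23 °C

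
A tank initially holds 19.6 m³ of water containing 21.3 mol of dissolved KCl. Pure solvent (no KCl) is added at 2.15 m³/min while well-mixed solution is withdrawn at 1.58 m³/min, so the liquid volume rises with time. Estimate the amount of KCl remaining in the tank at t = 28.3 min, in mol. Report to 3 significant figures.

Let m(t) be the amount of KCl. Volume: V(t) = V₀ + (Q_in − Q_out) t = 19.6 + 0.57000 t; V(28.3) = 35.731 m³.
Species balance (pure solvent in): dm/dt = −Q_out · m/V(t).
dm/m = −Q_out dt/(V₀ + 0.57000 t); integrating gives ln(m/m₀) = −(Q_out/(Q_in−Q_out)) ln(V/V₀).
m = m₀ (V₀/V)^(Q_out/(Q_in−Q_out)) = 21.3 × (19.6/35.731)^(2.7719) = 4.0317 mol.

4.03 mol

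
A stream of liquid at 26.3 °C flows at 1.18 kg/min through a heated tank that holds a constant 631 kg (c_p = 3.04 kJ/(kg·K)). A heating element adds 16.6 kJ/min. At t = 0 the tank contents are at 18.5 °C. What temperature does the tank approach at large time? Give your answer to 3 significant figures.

30.9 °C

First-law balance (no shaft work): M c_p dT/dt = ṁ c_p (T_in − T) + 16.6.
At steady state dT/dt = 0 ⇒ T_ss = T_in + Q̇/(ṁ c_p) = 26.3 + 16.6/(1.18·3.04) = 30.928 °C.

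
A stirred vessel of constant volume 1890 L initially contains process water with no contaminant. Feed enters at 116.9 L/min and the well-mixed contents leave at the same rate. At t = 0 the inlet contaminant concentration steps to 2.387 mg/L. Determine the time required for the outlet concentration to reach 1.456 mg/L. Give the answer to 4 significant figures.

15.22 min

Accumulation = in − out for the solute gives V dC/dt = Q(C_in − C), so τ = V/Q = 16.1677 min.
C(t) = C_in + (C₀ − C_in) e^(−t/τ). Set C = 1.456 and solve for t:
e^(−t/τ) = (C − C_in)/(C₀ − C_in) = (1.456 − 2.387)/(0 − 2.387) = 0.390029
t = −τ ln(…) = 16.1677 × 0.941533 = 15.2224 min.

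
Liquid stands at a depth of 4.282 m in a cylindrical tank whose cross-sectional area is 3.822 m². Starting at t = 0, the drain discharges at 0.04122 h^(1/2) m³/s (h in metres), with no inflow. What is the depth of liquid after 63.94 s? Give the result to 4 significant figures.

2.974 m

Volume balance on the tank: A dh/dt = −0.04122 √h.
This is separable: 2 d(√h)/dt = −0.04122/A, so √h = √h₀ − (0.04122/(2A)) t.
√h = √4.282 − 0.04122·63.94/(2·3.822) = 2.06930 − 0.344794 = 1.72451.
h = 1.72451² = 2.97392 m.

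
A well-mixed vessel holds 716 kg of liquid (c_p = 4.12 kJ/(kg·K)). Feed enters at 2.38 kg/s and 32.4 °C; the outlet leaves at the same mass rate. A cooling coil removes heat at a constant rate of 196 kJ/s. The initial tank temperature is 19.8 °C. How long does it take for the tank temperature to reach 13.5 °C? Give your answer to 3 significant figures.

Energy balance: M c_p dT/dt = ṁ c_p (T_in − T) − 196.
τ = M/ṁ = 300.84 s; T_ss = T_in − Q̇/(ṁ c_p) = 12.411 °C.
T(t) = T_ss + (T₀ − T_ss) e^(−t/τ). Set T = 13.5:
e^(−t/τ) = (13.5 − 12.411)/(19.8 − 12.411) = 0.14733
t = −300.84 · ln(0.14733) = 576.13 s.

576 s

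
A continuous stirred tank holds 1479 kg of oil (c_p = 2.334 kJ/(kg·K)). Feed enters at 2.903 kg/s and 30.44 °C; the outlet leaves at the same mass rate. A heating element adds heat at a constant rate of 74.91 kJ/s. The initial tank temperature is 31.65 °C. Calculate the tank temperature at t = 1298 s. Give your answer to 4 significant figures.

M c_p dT/dt = ṁ c_p (T_in − T) + Q̇.
τ = M/ṁ = 509.473 s; T_ss = T_in + Q̇/(ṁ c_p) = 30.44 + 74.91/(2.903·2.334) = 41.4958 °C.
This is linear first-order; T(t) = T_ss + (T₀ − T_ss) e^(−t/τ).
T(1298) = 41.4958 + (-9.84584)·e^(−1298/509.473) = 41.4958 + (-9.84584)·0.0782590 = 40.7253 °C.

40.73 °C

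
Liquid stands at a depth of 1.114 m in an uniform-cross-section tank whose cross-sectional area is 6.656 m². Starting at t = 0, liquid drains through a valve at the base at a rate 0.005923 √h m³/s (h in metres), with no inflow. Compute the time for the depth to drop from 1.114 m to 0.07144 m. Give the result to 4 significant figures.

1771 s

A dh/dt = −Q_out = −0.005923 √h.
Separate and integrate: 2(√h − √h₀) = −(0.005923/A) t.
t = 2A(√h₀ − √h)/0.005923 = 2·6.656·(√1.114 − √0.07144)/0.005923
  = 13.3120 × (1.05546 − 0.267283) / 0.005923 = 1771.44 s.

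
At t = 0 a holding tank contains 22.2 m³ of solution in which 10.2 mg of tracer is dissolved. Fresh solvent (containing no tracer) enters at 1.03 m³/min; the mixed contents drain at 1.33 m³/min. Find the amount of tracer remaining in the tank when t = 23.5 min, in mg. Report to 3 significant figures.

Let m(t) be the amount of tracer. Volume: V(t) = V₀ + (Q_in − Q_out) t = 22.2 − 0.30000 t; V(23.5) = 15.150 m³.
No tracer enters, so dm/dt = −Q_out · (m/V).
dm/m = −Q_out dt/(V₀ − 0.30000 t); integrating gives ln(m/m₀) = −(Q_out/(Q_in−Q_out)) ln(V/V₀).
m = m₀ (V₀/V)^(Q_out/(Q_in−Q_out)) = 10.2 × (22.2/15.150)^(-4.4333) = 1.8747 mg.

1.87 mg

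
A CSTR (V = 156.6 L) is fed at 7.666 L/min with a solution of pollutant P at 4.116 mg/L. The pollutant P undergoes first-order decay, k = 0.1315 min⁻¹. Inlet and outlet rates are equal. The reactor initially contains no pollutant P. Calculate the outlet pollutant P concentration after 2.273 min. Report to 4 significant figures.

0.3757 mg/L

Species balance: V dC/dt = Q C_in − Q C − k V C.
This is linear with rate a = Q/V + k = 0.180453 min⁻¹.
C_ss = Q C_in/(Q + kV) = 1.11658 mg/L; C(t) = C_ss + (C₀ − C_ss) e^(−a t).
C(2.273) = 1.11658 + (-1.11658)·e^(−0.180453·2.273) = 1.11658 + (-1.11658)·0.663538 = 0.375686 mg/L.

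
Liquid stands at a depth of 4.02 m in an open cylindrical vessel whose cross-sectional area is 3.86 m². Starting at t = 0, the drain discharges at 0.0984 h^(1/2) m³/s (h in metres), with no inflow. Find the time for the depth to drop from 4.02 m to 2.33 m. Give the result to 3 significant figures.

37.5 s

Accumulation of liquid (constant cross-section A): A dh/dt = −0.0984 √h.
This is separable: 2 d(√h)/dt = −0.0984/A, so √h = √h₀ − (0.0984/(2A)) t.
t = 2A(√h₀ − √h)/0.0984 = 2·3.86·(√4.02 − √2.33)/0.0984
  = 7.7200 × (2.0050 − 1.5264) / 0.0984 = 37.546 s.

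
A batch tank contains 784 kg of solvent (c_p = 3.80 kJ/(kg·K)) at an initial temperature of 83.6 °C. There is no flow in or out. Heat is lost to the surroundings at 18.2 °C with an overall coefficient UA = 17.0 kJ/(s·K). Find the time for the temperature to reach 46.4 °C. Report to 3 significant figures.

147 s

Lumped-capacitance energy balance: M c_p dT/dt = UA(T_amb − T).
τ = M c_p/UA = 175.25 s; T_ss = T_amb = 18.200 °C.
T(t) = T_ss + (T₀ − T_ss)e^(−t/τ); set T = 46.4:
t = −τ ln[(T − T_ss)/(T₀ − T_ss)] = −175.25 · ln(0.43119) = 147.42 s.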